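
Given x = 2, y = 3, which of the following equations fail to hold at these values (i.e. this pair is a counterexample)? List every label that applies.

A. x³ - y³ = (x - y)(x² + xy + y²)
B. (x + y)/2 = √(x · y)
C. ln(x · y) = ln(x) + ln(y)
Evaluating each claim at the given values:
A. LHS = -19, RHS = -19 → holds here (LHS = RHS)
B. LHS = 5/2, RHS = √(6) ≈ 2.449 → fails here (LHS ≠ RHS)
C. LHS = ln(6) ≈ 1.792, RHS = ln(2) + ln(3) ≈ 1.792 → holds here (LHS = RHS)

Answer: B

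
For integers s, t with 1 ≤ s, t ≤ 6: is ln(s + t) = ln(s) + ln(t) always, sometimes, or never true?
It holds at (s, t) = (2, 2) (both sides equal ln(4) ≈ 1.386), but fails at (s, t) = (4, 1) (LHS = ln(5) ≈ 1.609, RHS = ln(4) ≈ 1.386).

Answer: Sometimes true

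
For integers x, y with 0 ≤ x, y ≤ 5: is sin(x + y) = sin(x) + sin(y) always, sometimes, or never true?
It holds at (x, y) = (0, 5) (both sides equal sin(5) ≈ -0.9589), but fails at (x, y) = (5, 2) (LHS = sin(7) ≈ 0.657, RHS = sin(5) + sin(2) ≈ -0.04963).

Answer: Sometimes true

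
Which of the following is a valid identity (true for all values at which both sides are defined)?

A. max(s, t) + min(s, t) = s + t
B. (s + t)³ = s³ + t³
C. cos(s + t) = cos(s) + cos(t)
A

A: holds — e.g. at (1, 4), both sides equal 5.
B: fails at (3, 5) — LHS = 512, RHS = 152.
C: fails at (3, 3) — LHS = cos(6) ≈ 0.9602, RHS = 2·cos(3) ≈ -1.98.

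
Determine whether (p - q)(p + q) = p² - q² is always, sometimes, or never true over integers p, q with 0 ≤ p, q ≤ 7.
The identity holds for every pair in the range. For instance at (p, q) = (3, 4): both sides equal -7.

Answer: Always true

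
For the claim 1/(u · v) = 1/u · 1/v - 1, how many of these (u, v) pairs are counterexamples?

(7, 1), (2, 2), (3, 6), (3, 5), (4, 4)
5

Testing each pair:
(7, 1): LHS = 1/7, RHS = -6/7 → counterexample
(2, 2): LHS = 1/4, RHS = -3/4 → counterexample
(3, 6): LHS = 1/18, RHS = -17/18 → counterexample
(3, 5): LHS = 1/15, RHS = -14/15 → counterexample
(4, 4): LHS = 1/16, RHS = -15/16 → counterexample

That makes 5 counterexamples.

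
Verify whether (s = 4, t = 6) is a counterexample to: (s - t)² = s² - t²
Yes

Substituting s = 4, t = 6:
LHS = (4 - 6)² = 4
RHS = 4² - 6² = -20

Since LHS ≠ RHS, this pair disproves the claim.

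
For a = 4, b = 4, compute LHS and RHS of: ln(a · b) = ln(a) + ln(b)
LHS = ln(4 · 4) = ln(16) ≈ 2.773
RHS = ln(4) + ln(4) = 2·ln(4) ≈ 2.773

LHS = RHS: the two sides agree.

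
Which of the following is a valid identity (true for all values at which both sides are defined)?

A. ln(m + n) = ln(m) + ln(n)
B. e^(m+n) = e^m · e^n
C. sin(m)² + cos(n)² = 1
A: fails at (2, 3) — LHS = ln(5) ≈ 1.609, RHS = ln(2) + ln(3) ≈ 1.792.
B: holds — e.g. at (2, 7), both sides equal e^9 ≈ 8103.
C: fails at (1, 3) — LHS = sin(1)² + cos(3)² ≈ 1.688, RHS = 1.

Answer: B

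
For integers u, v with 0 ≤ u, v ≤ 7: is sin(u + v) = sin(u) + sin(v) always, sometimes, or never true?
It holds at (u, v) = (0, 3) (both sides equal sin(3) ≈ 0.1411), but fails at (u, v) = (5, 7) (LHS = sin(12) ≈ -0.5366, RHS = sin(5) + sin(7) ≈ -0.3019).

Answer: Sometimes true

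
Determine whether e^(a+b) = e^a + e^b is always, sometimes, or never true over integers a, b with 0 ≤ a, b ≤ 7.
The claim fails for every pair in the range. For instance at (a, b) = (7, 1): LHS = e^8 ≈ 2981, RHS = e + e^7 ≈ 1099.

Answer: Never true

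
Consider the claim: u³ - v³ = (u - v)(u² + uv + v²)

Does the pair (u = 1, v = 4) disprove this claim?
No

Substituting u = 1, v = 4:
LHS = 1³ - 4³ = -63
RHS = (1 - 4)(1² + 1·4 + 4²) = -63

The sides agree, so this pair does not disprove the claim.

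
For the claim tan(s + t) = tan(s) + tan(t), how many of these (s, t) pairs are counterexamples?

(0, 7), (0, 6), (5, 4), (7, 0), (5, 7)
2

Testing each pair:
(0, 7): LHS = tan(7) ≈ 0.8714, RHS = tan(7) ≈ 0.8714 → satisfies claim
(0, 6): LHS = tan(6) ≈ -0.291, RHS = tan(6) ≈ -0.291 → satisfies claim
(5, 4): LHS = tan(9) ≈ -0.4523, RHS = tan(5) + tan(4) ≈ -2.223 → counterexample
(7, 0): LHS = tan(7) ≈ 0.8714, RHS = tan(7) ≈ 0.8714 → satisfies claim
(5, 7): LHS = tan(12) ≈ -0.6359, RHS = tan(5) + tan(7) ≈ -2.509 → counterexample

That makes 2 counterexamples.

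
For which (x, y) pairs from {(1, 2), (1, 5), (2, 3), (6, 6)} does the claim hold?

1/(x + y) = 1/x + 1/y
None

Testing each pair:
(1, 2): LHS = 1/3, RHS = 3/2 → fails
(1, 5): LHS = 1/6, RHS = 6/5 → fails
(2, 3): LHS = 1/5, RHS = 5/6 → fails
(6, 6): LHS = 1/12, RHS = 1/3 → fails

No pair satisfies the claim.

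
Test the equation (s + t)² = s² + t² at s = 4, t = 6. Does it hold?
Substituting s = 4, t = 6:

LHS = (4 + 6)² = 100
RHS = 4² + 6² = 52

LHS ≠ RHS, so the equation does not hold at this point.

Answer: Fails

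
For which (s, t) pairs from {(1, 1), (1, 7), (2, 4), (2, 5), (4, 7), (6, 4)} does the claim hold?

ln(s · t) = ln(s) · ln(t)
Testing each pair:
(1, 1): LHS = 0, RHS = 0 → holds
(1, 7): LHS = ln(7) ≈ 1.946, RHS = 0 → fails
(2, 4): LHS = ln(8) ≈ 2.079, RHS = ln(2)·ln(4) ≈ 0.9609 → fails
(2, 5): LHS = ln(10) ≈ 2.303, RHS = ln(2)·ln(5) ≈ 1.116 → fails
(4, 7): LHS = ln(28) ≈ 3.332, RHS = ln(4)·ln(7) ≈ 2.698 → fails
(6, 4): LHS = ln(24) ≈ 3.178, RHS = ln(4)·ln(6) ≈ 2.484 → fails

1 of 6 pairs satisfies the claim.

Answer: (1, 1)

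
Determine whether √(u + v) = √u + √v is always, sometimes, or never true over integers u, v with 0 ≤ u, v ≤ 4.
Sometimes true

It holds at (u, v) = (0, 4) (both sides equal 2), but fails at (u, v) = (4, 2) (LHS = √(6) ≈ 2.449, RHS = √(2) + 2 ≈ 3.414).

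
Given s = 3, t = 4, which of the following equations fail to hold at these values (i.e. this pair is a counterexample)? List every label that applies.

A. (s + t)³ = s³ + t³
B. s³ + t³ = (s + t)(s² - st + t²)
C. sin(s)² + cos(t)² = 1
A, C

Evaluating each claim at the given values:
A. LHS = 343, RHS = 91 → fails here (LHS ≠ RHS)
B. LHS = 91, RHS = 91 → holds here (LHS = RHS)
C. LHS = sin(3)² + cos(4)² ≈ 0.4472, RHS = 1 → fails here (LHS ≠ RHS)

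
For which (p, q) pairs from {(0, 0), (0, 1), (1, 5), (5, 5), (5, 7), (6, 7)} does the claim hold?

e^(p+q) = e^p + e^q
None

Testing each pair:
(0, 0): LHS = 1, RHS = 2 → fails
(0, 1): LHS = e ≈ 2.718, RHS = 1 + e ≈ 3.718 → fails
(1, 5): LHS = e^6 ≈ 403.4, RHS = e + e^5 ≈ 151.1 → fails
(5, 5): LHS = e^10 ≈ 22026.5, RHS = 2·e^5 ≈ 296.8 → fails
(5, 7): LHS = e^12 ≈ 162754.8, RHS = e^5 + e^7 ≈ 1245 → fails
(6, 7): LHS = e^13 ≈ 442413.4, RHS = e^6 + e^7 ≈ 1500 → fails

No pair satisfies the claim.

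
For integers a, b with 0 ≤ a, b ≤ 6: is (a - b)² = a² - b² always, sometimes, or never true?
It holds at (a, b) = (6, 0) (both sides equal 36), but fails at (a, b) = (0, 6) (LHS = 36, RHS = -36).

Answer: Sometimes true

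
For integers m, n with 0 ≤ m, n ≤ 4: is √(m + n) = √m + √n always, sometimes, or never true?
Sometimes true

It holds at (m, n) = (0, 4) (both sides equal 2), but fails at (m, n) = (4, 3) (LHS = √(7) ≈ 2.646, RHS = √(3) + 2 ≈ 3.732).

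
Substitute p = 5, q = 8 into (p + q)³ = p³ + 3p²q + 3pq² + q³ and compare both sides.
LHS = (5 + 8)³ = 2197
RHS = 5³ + 3·5²·8 + 3·5·8² + 8³ = 2197

LHS = RHS: the two sides agree.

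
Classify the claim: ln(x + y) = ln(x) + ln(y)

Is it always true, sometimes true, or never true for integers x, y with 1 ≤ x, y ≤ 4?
Sometimes true

It holds at (x, y) = (2, 2) (both sides equal ln(4) ≈ 1.386), but fails at (x, y) = (2, 1) (LHS = ln(3) ≈ 1.099, RHS = ln(2) ≈ 0.6931).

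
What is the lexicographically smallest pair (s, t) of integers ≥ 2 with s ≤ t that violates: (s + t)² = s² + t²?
Substituting (2, 2) into the claim:
LHS = (2 + 2)² = 16
RHS = 2² + 2² = 8

Since LHS ≠ RHS, this pair disproves the claim, and no lexicographically smaller pair (s ≤ t, integers ≥ 2) does.

For instance (3, 9) is also a counterexample (LHS = 144, RHS = 90), but it's lexicographically larger.

Answer: (s, t) = (2, 2)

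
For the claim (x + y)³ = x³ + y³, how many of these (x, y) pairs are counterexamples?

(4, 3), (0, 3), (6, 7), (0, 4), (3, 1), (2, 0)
3

Testing each pair:
(4, 3): LHS = 343, RHS = 91 → counterexample
(0, 3): LHS = 27, RHS = 27 → satisfies claim
(6, 7): LHS = 2197, RHS = 559 → counterexample
(0, 4): LHS = 64, RHS = 64 → satisfies claim
(3, 1): LHS = 64, RHS = 28 → counterexample
(2, 0): LHS = 8, RHS = 8 → satisfies claim

That makes 3 counterexamples.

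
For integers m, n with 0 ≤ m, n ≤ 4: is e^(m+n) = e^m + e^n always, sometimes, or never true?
The claim fails for every pair in the range. For instance at (m, n) = (4, 3): LHS = e^7 ≈ 1097, RHS = e^3 + e^4 ≈ 74.68.

Answer: Never true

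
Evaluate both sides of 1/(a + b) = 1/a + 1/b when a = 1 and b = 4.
LHS = 1/(1 + 4) = 1/5
RHS = 1/1 + 1/4 = 5/4

LHS ≠ RHS, so the equation does not hold here.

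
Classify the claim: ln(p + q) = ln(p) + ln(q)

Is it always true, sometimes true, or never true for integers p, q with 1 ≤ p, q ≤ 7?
It holds at (p, q) = (2, 2) (both sides equal ln(4) ≈ 1.386), but fails at (p, q) = (3, 1) (LHS = ln(4) ≈ 1.386, RHS = ln(3) ≈ 1.099).

Answer: Sometimes true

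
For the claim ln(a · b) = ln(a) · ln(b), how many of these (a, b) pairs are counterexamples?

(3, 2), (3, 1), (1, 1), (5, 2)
Testing each pair:
(3, 2): LHS = ln(6) ≈ 1.792, RHS = ln(2)·ln(3) ≈ 0.7615 → counterexample
(3, 1): LHS = ln(3) ≈ 1.099, RHS = 0 → counterexample
(1, 1): LHS = 0, RHS = 0 → satisfies claim
(5, 2): LHS = ln(10) ≈ 2.303, RHS = ln(2)·ln(5) ≈ 1.116 → counterexample

That makes 3 counterexamples.

Answer: 3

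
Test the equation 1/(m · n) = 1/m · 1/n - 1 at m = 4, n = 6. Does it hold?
Substituting m = 4, n = 6:

LHS = 1/(4 · 6) = 1/24
RHS = 1/4 · 1/6 - 1 = -23/24

LHS ≠ RHS, so the equation does not hold at this point.

Answer: Fails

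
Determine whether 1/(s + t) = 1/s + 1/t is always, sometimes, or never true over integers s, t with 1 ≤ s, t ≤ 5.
The claim fails for every pair in the range. For instance at (s, t) = (3, 4): LHS = 1/7, RHS = 7/12.

Answer: Never true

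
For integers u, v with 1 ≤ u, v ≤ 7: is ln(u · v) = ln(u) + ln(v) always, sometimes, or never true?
The identity holds for every pair in the range. For instance at (u, v) = (7, 1): both sides equal ln(7) ≈ 1.946.

Answer: Always true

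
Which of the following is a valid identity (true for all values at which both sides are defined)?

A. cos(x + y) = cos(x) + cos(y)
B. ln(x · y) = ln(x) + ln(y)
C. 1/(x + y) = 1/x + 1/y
A: fails at (3, 7) — LHS = cos(10) ≈ -0.8391, RHS = cos(3) + cos(7) ≈ -0.2361.
B: holds — e.g. at (2, 4), both sides equal ln(8) ≈ 2.079.
C: fails at (4, 4) — LHS = 1/8, RHS = 1/2.

Answer: B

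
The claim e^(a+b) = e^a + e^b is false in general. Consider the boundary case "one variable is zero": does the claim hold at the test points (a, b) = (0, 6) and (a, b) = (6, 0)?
At (0, 6): LHS = e^6 ≈ 403.4 ≠ RHS = 1 + e^6 ≈ 404.4
At (6, 0): LHS = e^6 ≈ 403.4 ≠ RHS = 1 + e^6 ≈ 404.4

Answer: No, fails at both test points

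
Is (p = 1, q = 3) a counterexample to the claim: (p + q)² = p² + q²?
Substituting p = 1, q = 3:
LHS = (1 + 3)² = 16
RHS = 1² + 3² = 10

Since LHS ≠ RHS, this pair disproves the claim.

Answer: Yes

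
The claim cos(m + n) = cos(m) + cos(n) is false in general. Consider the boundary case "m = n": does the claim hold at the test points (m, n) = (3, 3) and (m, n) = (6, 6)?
No, fails at both test points

At (3, 3): LHS = cos(6) ≈ 0.9602 ≠ RHS = 2·cos(3) ≈ -1.98
At (6, 6): LHS = cos(12) ≈ 0.8439 ≠ RHS = 2·cos(6) ≈ 1.92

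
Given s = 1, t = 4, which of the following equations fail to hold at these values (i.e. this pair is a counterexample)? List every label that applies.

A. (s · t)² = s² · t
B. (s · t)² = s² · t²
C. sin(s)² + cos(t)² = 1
A, C

Evaluating each claim at the given values:
A. LHS = 16, RHS = 4 → fails here (LHS ≠ RHS)
B. LHS = 16, RHS = 16 → holds here (LHS = RHS)
C. LHS = cos(4)² + sin(1)² ≈ 1.135, RHS = 1 → fails here (LHS ≠ RHS)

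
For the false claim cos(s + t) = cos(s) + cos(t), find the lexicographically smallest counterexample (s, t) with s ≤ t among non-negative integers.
(s, t) = (0, 0)

Substituting (0, 0) into the claim:
LHS = cos(0 + 0) = 1
RHS = cos(0) + cos(0) = 2

Since LHS ≠ RHS, this pair disproves the claim, and no lexicographically smaller pair (s ≤ t, non-negative integers) does.

For instance (6, 6) is also a counterexample (LHS = cos(12) ≈ 0.8439, RHS = 2·cos(6) ≈ 1.92), but it's lexicographically larger.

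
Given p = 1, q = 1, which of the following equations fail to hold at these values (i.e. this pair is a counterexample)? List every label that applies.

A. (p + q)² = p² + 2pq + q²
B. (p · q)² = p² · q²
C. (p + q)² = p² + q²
C

Evaluating each claim at the given values:
A. LHS = 4, RHS = 4 → holds here (LHS = RHS)
B. LHS = 1, RHS = 1 → holds here (LHS = RHS)
C. LHS = 4, RHS = 2 → fails here (LHS ≠ RHS)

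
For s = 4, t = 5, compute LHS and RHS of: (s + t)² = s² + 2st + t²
LHS = (4 + 5)² = 81
RHS = 4² + 2·4·5 + 5² = 81

LHS = RHS: the two sides agree.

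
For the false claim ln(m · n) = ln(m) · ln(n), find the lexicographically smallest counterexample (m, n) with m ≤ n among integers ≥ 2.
(m, n) = (2, 2)

Substituting (2, 2) into the claim:
LHS = ln(2 · 2) = ln(4) ≈ 1.386
RHS = ln(2) · ln(2) = ln(2)² ≈ 0.4805

Since LHS ≠ RHS, this pair disproves the claim, and no lexicographically smaller pair (m ≤ n, integers ≥ 2) does.

For instance (3, 7) is also a counterexample (LHS = ln(21) ≈ 3.045, RHS = ln(3)·ln(7) ≈ 2.138), but it's lexicographically larger.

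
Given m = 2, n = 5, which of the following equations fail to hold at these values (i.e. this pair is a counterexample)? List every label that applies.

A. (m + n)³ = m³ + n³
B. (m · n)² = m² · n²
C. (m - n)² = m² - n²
Evaluating each claim at the given values:
A. LHS = 343, RHS = 133 → fails here (LHS ≠ RHS)
B. LHS = 100, RHS = 100 → holds here (LHS = RHS)
C. LHS = 9, RHS = -21 → fails here (LHS ≠ RHS)

Answer: A, C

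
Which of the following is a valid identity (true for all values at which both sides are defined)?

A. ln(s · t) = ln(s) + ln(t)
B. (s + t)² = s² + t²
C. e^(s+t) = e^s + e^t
A: holds — e.g. at (4, 6), both sides equal ln(24) ≈ 3.178.
B: fails at (2, 5) — LHS = 49, RHS = 29.
C: fails at (1, 1) — LHS = e^2 ≈ 7.389, RHS = 2·e ≈ 5.437.

Answer: A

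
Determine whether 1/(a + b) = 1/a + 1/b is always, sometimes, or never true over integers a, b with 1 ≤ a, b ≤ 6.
Never true

The claim fails for every pair in the range. For instance at (a, b) = (2, 6): LHS = 1/8, RHS = 2/3.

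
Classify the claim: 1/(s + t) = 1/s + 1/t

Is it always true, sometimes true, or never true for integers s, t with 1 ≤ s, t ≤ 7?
Never true

The claim fails for every pair in the range. For instance at (s, t) = (2, 5): LHS = 1/7, RHS = 7/10.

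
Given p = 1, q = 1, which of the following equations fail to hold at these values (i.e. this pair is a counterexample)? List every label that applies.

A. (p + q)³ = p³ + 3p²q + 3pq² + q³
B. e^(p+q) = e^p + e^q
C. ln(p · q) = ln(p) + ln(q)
B

Evaluating each claim at the given values:
A. LHS = 8, RHS = 8 → holds here (LHS = RHS)
B. LHS = e^2 ≈ 7.389, RHS = 2·e ≈ 5.437 → fails here (LHS ≠ RHS)
C. LHS = 0, RHS = 0 → holds here (LHS = RHS)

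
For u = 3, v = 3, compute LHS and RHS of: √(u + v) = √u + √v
LHS = √(3 + 3) = √(6) ≈ 2.449
RHS = √3 + √3 = 2·√(3) ≈ 3.464

LHS ≠ RHS (they differ by about 1.015), so the equation does not hold here.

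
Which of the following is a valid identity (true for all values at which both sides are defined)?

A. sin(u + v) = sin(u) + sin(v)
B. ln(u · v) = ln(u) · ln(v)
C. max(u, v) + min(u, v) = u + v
C

A: fails at (5, 8) — LHS = sin(13) ≈ 0.4202, RHS = sin(5) + sin(8) ≈ 0.03043.
B: fails at (2, 2) — LHS = ln(4) ≈ 1.386, RHS = ln(2)² ≈ 0.4805.
C: holds — e.g. at (2, 4), both sides equal 6.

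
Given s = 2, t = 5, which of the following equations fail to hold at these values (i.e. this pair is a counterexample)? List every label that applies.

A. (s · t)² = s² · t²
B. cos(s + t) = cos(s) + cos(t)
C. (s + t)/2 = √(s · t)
B, C

Evaluating each claim at the given values:
A. LHS = 100, RHS = 100 → holds here (LHS = RHS)
B. LHS = cos(7) ≈ 0.7539, RHS = cos(2) + cos(5) ≈ -0.1325 → fails here (LHS ≠ RHS)
C. LHS = 7/2, RHS = √(10) ≈ 3.162 → fails here (LHS ≠ RHS)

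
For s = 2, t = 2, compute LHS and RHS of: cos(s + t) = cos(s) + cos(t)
LHS = cos(2 + 2) = cos(4) ≈ -0.6536
RHS = cos(2) + cos(2) = 2·cos(2) ≈ -0.8323

LHS ≠ RHS (they differ by about 0.1787), so the equation does not hold here.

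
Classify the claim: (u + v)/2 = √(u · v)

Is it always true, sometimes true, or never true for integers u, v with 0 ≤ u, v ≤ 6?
It holds at (u, v) = (3, 3) (both sides equal 3), but fails at (u, v) = (2, 0) (LHS = 1, RHS = 0).

Answer: Sometimes true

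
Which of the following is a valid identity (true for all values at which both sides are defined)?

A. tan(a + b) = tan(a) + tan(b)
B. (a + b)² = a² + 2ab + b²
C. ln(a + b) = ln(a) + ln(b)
A: fails at (3, 7) — LHS = tan(10) ≈ 0.6484, RHS = tan(3) + tan(7) ≈ 0.7289.
B: holds — e.g. at (1, 2), both sides equal 9.
C: fails at (1, 5) — LHS = ln(6) ≈ 1.792, RHS = ln(5) ≈ 1.609.

Answer: B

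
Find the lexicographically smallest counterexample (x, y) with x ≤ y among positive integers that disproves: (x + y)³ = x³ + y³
(x, y) = (1, 1)

Substituting (1, 1) into the claim:
LHS = (1 + 1)³ = 8
RHS = 1³ + 1³ = 2

Since LHS ≠ RHS, this pair disproves the claim, and no lexicographically smaller pair (x ≤ y, positive integers) does.

For instance (1, 7) is also a counterexample (LHS = 512, RHS = 344), but it's lexicographically larger.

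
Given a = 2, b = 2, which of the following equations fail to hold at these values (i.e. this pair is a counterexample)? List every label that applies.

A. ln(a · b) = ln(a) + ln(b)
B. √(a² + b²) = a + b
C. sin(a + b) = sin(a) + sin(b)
Evaluating each claim at the given values:
A. LHS = ln(4) ≈ 1.386, RHS = 2·ln(2) ≈ 1.386 → holds here (LHS = RHS)
B. LHS = 2·√(2) ≈ 2.828, RHS = 4 → fails here (LHS ≠ RHS)
C. LHS = sin(4) ≈ -0.7568, RHS = 2·sin(2) ≈ 1.819 → fails here (LHS ≠ RHS)

Answer: B, C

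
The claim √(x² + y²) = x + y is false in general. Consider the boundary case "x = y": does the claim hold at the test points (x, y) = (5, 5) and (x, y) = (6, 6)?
At (5, 5): LHS = 5·√(2) ≈ 7.071 ≠ RHS = 10
At (6, 6): LHS = 6·√(2) ≈ 8.485 ≠ RHS = 12

Answer: No, fails at both test points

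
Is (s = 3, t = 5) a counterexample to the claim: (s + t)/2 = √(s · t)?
Yes

Substituting s = 3, t = 5:
LHS = (3 + 5)/2 = 4
RHS = √(3 · 5) = √(15) ≈ 3.873

Since LHS ≠ RHS, this pair disproves the claim.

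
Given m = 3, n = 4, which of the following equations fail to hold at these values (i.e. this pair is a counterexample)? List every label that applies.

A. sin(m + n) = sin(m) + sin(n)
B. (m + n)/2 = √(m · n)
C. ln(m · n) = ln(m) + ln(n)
Evaluating each claim at the given values:
A. LHS = sin(7) ≈ 0.657, RHS = sin(4) + sin(3) ≈ -0.6157 → fails here (LHS ≠ RHS)
B. LHS = 7/2, RHS = 2·√(3) ≈ 3.464 → fails here (LHS ≠ RHS)
C. LHS = ln(12) ≈ 2.485, RHS = ln(3) + ln(4) ≈ 2.485 → holds here (LHS = RHS)

Answer: A, B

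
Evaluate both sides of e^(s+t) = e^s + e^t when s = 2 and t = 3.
LHS = e^(2+3) = e^5 ≈ 148.4
RHS = e^2 + e^3 ≈ 27.47

LHS ≠ RHS (they differ by about 120.9), so the equation does not hold here.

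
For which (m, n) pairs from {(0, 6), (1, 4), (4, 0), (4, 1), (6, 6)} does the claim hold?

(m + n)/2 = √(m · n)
Testing each pair:
(0, 6): LHS = 3, RHS = 0 → fails
(1, 4): LHS = 5/2, RHS = 2 → fails
(4, 0): LHS = 2, RHS = 0 → fails
(4, 1): LHS = 5/2, RHS = 2 → fails
(6, 6): LHS = 6, RHS = 6 → holds

1 of 5 pairs satisfies the claim.

Answer: (6, 6)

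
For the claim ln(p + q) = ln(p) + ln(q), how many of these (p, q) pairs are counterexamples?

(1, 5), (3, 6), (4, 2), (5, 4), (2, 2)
4

Testing each pair:
(1, 5): LHS = ln(6) ≈ 1.792, RHS = ln(5) ≈ 1.609 → counterexample
(3, 6): LHS = ln(9) ≈ 2.197, RHS = ln(3) + ln(6) ≈ 2.89 → counterexample
(4, 2): LHS = ln(6) ≈ 1.792, RHS = ln(2) + ln(4) ≈ 2.079 → counterexample
(5, 4): LHS = ln(9) ≈ 2.197, RHS = ln(4) + ln(5) ≈ 2.996 → counterexample
(2, 2): LHS = ln(4) ≈ 1.386, RHS = 2·ln(2) ≈ 1.386 → satisfies claim

That makes 4 counterexamples.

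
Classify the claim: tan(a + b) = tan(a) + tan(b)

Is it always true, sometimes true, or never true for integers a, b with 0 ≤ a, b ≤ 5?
Sometimes true

It holds at (a, b) = (0, 4) (both sides equal tan(4) ≈ 1.158), but fails at (a, b) = (2, 3) (LHS = tan(5) ≈ -3.381, RHS = tan(2) + tan(3) ≈ -2.328).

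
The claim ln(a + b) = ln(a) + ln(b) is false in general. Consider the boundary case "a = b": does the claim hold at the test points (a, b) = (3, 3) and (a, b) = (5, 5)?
No, fails at both test points

At (3, 3): LHS = ln(6) ≈ 1.792 ≠ RHS = 2·ln(3) ≈ 2.197
At (5, 5): LHS = ln(10) ≈ 2.303 ≠ RHS = 2·ln(5) ≈ 3.219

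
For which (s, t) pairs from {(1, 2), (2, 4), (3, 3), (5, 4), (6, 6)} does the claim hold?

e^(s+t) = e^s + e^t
Testing each pair:
(1, 2): LHS = e^3 ≈ 20.09, RHS = e + e^2 ≈ 10.11 → fails
(2, 4): LHS = e^6 ≈ 403.4, RHS = e^2 + e^4 ≈ 61.99 → fails
(3, 3): LHS = e^6 ≈ 403.4, RHS = 2·e^3 ≈ 40.17 → fails
(5, 4): LHS = e^9 ≈ 8103, RHS = e^4 + e^5 ≈ 203 → fails
(6, 6): LHS = e^12 ≈ 162754.8, RHS = 2·e^6 ≈ 806.9 → fails

No pair satisfies the claim.

Answer: None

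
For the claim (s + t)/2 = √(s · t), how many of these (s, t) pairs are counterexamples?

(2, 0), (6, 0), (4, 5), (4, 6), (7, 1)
5

Testing each pair:
(2, 0): LHS = 1, RHS = 0 → counterexample
(6, 0): LHS = 3, RHS = 0 → counterexample
(4, 5): LHS = 9/2, RHS = 2·√(5) ≈ 4.472 → counterexample
(4, 6): LHS = 5, RHS = 2·√(6) ≈ 4.899 → counterexample
(7, 1): LHS = 4, RHS = √(7) ≈ 2.646 → counterexample

That makes 5 counterexamples.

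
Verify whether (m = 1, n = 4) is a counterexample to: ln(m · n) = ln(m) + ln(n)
No

Substituting m = 1, n = 4:
LHS = ln(1 · 4) = ln(4) ≈ 1.386
RHS = ln(1) + ln(4) = ln(4) ≈ 1.386

The sides agree, so this pair does not disprove the claim.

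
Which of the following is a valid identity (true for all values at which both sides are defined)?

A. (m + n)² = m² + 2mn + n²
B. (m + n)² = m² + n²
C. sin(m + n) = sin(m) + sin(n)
A

A: holds — e.g. at (1, 4), both sides equal 25.
B: fails at (1, 1) — LHS = 4, RHS = 2.
C: fails at (6, 7) — LHS = sin(13) ≈ 0.4202, RHS = sin(6) + sin(7) ≈ 0.3776.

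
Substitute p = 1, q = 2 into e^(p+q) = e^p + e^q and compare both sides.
LHS = e^(1+2) = e^3 ≈ 20.09
RHS = e^1 + e^2 = e + e^2 ≈ 10.11

LHS ≠ RHS (they differ by about 9.978), so the equation does not hold here.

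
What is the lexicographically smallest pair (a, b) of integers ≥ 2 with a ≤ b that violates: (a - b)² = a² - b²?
(a, b) = (2, 3)

Substituting (2, 3) into the claim:
LHS = (2 - 3)² = 1
RHS = 2² - 3² = -5

Since LHS ≠ RHS, this pair disproves the claim, and no lexicographically smaller pair (a ≤ b, integers ≥ 2) does.

For instance (5, 6) is also a counterexample (LHS = 1, RHS = -11), but it's lexicographically larger.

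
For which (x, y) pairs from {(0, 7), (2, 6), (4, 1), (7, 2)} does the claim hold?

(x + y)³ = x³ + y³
(0, 7)

Testing each pair:
(0, 7): LHS = 343, RHS = 343 → holds
(2, 6): LHS = 512, RHS = 224 → fails
(4, 1): LHS = 125, RHS = 65 → fails
(7, 2): LHS = 729, RHS = 351 → fails

1 of 4 pairs satisfies the claim.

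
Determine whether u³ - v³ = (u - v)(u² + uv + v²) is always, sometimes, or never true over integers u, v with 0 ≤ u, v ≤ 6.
The identity holds for every pair in the range. For instance at (u, v) = (4, 2): both sides equal 56.

Answer: Always true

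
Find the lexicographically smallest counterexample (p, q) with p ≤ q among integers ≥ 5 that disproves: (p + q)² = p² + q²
(p, q) = (5, 5)

Substituting (5, 5) into the claim:
LHS = (5 + 5)² = 100
RHS = 5² + 5² = 50

Since LHS ≠ RHS, this pair disproves the claim, and no lexicographically smaller pair (p ≤ q, integers ≥ 5) does.

For instance (6, 6) is also a counterexample (LHS = 144, RHS = 72), but it's lexicographically larger.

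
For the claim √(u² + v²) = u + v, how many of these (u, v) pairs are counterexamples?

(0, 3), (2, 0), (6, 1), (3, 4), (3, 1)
3

Testing each pair:
(0, 3): LHS = 3, RHS = 3 → satisfies claim
(2, 0): LHS = 2, RHS = 2 → satisfies claim
(6, 1): LHS = √(37) ≈ 6.083, RHS = 7 → counterexample
(3, 4): LHS = 5, RHS = 7 → counterexample
(3, 1): LHS = √(10) ≈ 3.162, RHS = 4 → counterexample

That makes 3 counterexamples.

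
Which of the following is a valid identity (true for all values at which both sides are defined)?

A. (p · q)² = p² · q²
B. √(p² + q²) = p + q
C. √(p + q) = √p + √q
A: holds — e.g. at (5, 8), both sides equal 1600.
B: fails at (1, 3) — LHS = √(10) ≈ 3.162, RHS = 4.
C: fails at (3, 5) — LHS = 2·√(2) ≈ 2.828, RHS = √(3) + √(5) ≈ 3.968.

Answer: A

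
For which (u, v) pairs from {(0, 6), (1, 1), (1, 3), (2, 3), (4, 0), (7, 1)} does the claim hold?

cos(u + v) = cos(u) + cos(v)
Testing each pair:
(0, 6): LHS = cos(6) ≈ 0.9602, RHS = cos(6) + 1 ≈ 1.96 → fails
(1, 1): LHS = cos(2) ≈ -0.4161, RHS = 2·cos(1) ≈ 1.081 → fails
(1, 3): LHS = cos(4) ≈ -0.6536, RHS = cos(3) + cos(1) ≈ -0.4497 → fails
(2, 3): LHS = cos(5) ≈ 0.2837, RHS = cos(3) + cos(2) ≈ -1.406 → fails
(4, 0): LHS = cos(4) ≈ -0.6536, RHS = cos(4) + 1 ≈ 0.3464 → fails
(7, 1): LHS = cos(8) ≈ -0.1455, RHS = cos(1) + cos(7) ≈ 1.294 → fails

No pair satisfies the claim.

Answer: None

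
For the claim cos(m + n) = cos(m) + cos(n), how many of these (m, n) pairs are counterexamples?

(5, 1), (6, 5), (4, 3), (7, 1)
4

Testing each pair:
(5, 1): LHS = cos(6) ≈ 0.9602, RHS = cos(5) + cos(1) ≈ 0.824 → counterexample
(6, 5): LHS = cos(11) ≈ 0.004426, RHS = cos(5) + cos(6) ≈ 1.244 → counterexample
(4, 3): LHS = cos(7) ≈ 0.7539, RHS = cos(3) + cos(4) ≈ -1.644 → counterexample
(7, 1): LHS = cos(8) ≈ -0.1455, RHS = cos(1) + cos(7) ≈ 1.294 → counterexample

That makes 4 counterexamples.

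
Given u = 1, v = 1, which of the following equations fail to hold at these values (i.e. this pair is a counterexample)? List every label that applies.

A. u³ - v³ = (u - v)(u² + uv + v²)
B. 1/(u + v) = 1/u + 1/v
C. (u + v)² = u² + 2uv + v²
Evaluating each claim at the given values:
A. LHS = 0, RHS = 0 → holds here (LHS = RHS)
B. LHS = 1/2, RHS = 2 → fails here (LHS ≠ RHS)
C. LHS = 4, RHS = 4 → holds here (LHS = RHS)

Answer: B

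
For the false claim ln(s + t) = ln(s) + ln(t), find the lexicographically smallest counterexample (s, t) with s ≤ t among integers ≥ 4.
(s, t) = (4, 4)

Substituting (4, 4) into the claim:
LHS = ln(4 + 4) = ln(8) ≈ 2.079
RHS = ln(4) + ln(4) = 2·ln(4) ≈ 2.773

Since LHS ≠ RHS, this pair disproves the claim, and no lexicographically smaller pair (s ≤ t, integers ≥ 4) does.

For instance (6, 9) is also a counterexample (LHS = ln(15) ≈ 2.708, RHS = ln(6) + ln(9) ≈ 3.989), but it's lexicographically larger.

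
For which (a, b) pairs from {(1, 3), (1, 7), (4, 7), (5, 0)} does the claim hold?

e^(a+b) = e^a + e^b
Testing each pair:
(1, 3): LHS = e^4 ≈ 54.6, RHS = e + e^3 ≈ 22.8 → fails
(1, 7): LHS = e^8 ≈ 2981, RHS = e + e^7 ≈ 1099 → fails
(4, 7): LHS = e^11 ≈ 59874.1, RHS = e^4 + e^7 ≈ 1151 → fails
(5, 0): LHS = e^5 ≈ 148.4, RHS = 1 + e^5 ≈ 149.4 → fails

No pair satisfies the claim.

Answer: None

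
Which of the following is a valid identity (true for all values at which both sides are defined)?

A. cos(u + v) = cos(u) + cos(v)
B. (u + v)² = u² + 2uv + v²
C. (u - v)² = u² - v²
B

A: fails at (3, 7) — LHS = cos(10) ≈ -0.8391, RHS = cos(3) + cos(7) ≈ -0.2361.
B: holds — e.g. at (1, 5), both sides equal 36.
C: fails at (1, 4) — LHS = 9, RHS = -15.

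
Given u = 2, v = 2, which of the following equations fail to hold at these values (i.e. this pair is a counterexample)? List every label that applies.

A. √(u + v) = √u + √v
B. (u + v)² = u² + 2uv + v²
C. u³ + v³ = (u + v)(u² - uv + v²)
A

Evaluating each claim at the given values:
A. LHS = 2, RHS = 2·√(2) ≈ 2.828 → fails here (LHS ≠ RHS)
B. LHS = 16, RHS = 16 → holds here (LHS = RHS)
C. LHS = 16, RHS = 16 → holds here (LHS = RHS)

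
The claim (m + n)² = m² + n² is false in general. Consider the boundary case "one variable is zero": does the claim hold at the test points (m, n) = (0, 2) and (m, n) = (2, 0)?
At (0, 2): LHS = 4, RHS = 4 → equal
At (2, 0): LHS = 4, RHS = 4 → equal

So the claim does hold at both of these boundary points, even though it is not an identity.

Answer: Yes, holds at both test points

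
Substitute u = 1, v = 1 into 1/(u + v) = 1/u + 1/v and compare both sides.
LHS = 1/(1 + 1) = 1/2
RHS = 1/1 + 1/1 = 2

LHS ≠ RHS, so the equation does not hold here.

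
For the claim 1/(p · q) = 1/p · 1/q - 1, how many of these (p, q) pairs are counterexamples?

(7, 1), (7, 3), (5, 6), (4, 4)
Testing each pair:
(7, 1): LHS = 1/7, RHS = -6/7 → counterexample
(7, 3): LHS = 1/21, RHS = -20/21 → counterexample
(5, 6): LHS = 1/30, RHS = -29/30 → counterexample
(4, 4): LHS = 1/16, RHS = -15/16 → counterexample

That makes 4 counterexamples.

Answer: 4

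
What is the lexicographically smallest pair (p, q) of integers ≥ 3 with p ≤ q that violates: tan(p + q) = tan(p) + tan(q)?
Substituting (3, 3) into the claim:
LHS = tan(3 + 3) = tan(6) ≈ -0.291
RHS = tan(3) + tan(3) = 2·tan(3) ≈ -0.2851

Since LHS ≠ RHS, this pair disproves the claim, and no lexicographically smaller pair (p ≤ q, integers ≥ 3) does.

For instance (5, 9) is also a counterexample (LHS = tan(14) ≈ 7.245, RHS = tan(5) + tan(9) ≈ -3.833), but it's lexicographically larger.

Answer: (p, q) = (3, 3)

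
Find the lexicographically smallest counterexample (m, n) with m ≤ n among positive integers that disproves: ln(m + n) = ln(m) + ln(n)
Substituting (1, 1) into the claim:
LHS = ln(1 + 1) = ln(2) ≈ 0.6931
RHS = ln(1) + ln(1) = 0

Since LHS ≠ RHS, this pair disproves the claim, and no lexicographically smaller pair (m ≤ n, positive integers) does.

For instance (2, 8) is also a counterexample (LHS = ln(10) ≈ 2.303, RHS = ln(2) + ln(8) ≈ 2.773), but it's lexicographically larger.

Answer: (m, n) = (1, 1)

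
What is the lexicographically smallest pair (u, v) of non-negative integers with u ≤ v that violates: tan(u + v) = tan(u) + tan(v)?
(u, v) = (1, 1)

At (0, 1): both sides equal tan(1) ≈ 1.557, so it holds there.

Substituting (1, 1) into the claim:
LHS = tan(1 + 1) = tan(2) ≈ -2.185
RHS = tan(1) + tan(1) = 2·tan(1) ≈ 3.115

Since LHS ≠ RHS, this pair disproves the claim, and no lexicographically smaller pair (u ≤ v, non-negative integers) does.

For instance (3, 7) is also a counterexample (LHS = tan(10) ≈ 0.6484, RHS = tan(3) + tan(7) ≈ 0.7289), but it's lexicographically larger.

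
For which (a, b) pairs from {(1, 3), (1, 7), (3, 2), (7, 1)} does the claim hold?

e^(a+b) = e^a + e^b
None

Testing each pair:
(1, 3): LHS = e^4 ≈ 54.6, RHS = e + e^3 ≈ 22.8 → fails
(1, 7): LHS = e^8 ≈ 2981, RHS = e + e^7 ≈ 1099 → fails
(3, 2): LHS = e^5 ≈ 148.4, RHS = e^2 + e^3 ≈ 27.47 → fails
(7, 1): LHS = e^8 ≈ 2981, RHS = e + e^7 ≈ 1099 → fails

No pair satisfies the claim.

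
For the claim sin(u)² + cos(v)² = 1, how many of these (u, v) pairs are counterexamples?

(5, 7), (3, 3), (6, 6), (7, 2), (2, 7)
3

Testing each pair:
(5, 7): LHS = cos(7)² + sin(5)² ≈ 1.488, RHS = 1 → counterexample
(3, 3): LHS = sin(3)² + cos(3)² = 1, RHS = 1 → satisfies claim
(6, 6): LHS = sin(6)² + cos(6)² = 1, RHS = 1 → satisfies claim
(7, 2): LHS = cos(2)² + sin(7)² ≈ 0.6048, RHS = 1 → counterexample
(2, 7): LHS = cos(7)² + sin(2)² ≈ 1.395, RHS = 1 → counterexample

That makes 3 counterexamples.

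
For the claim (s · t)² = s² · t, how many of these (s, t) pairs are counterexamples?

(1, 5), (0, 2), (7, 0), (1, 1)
1

Testing each pair:
(1, 5): LHS = 25, RHS = 5 → counterexample
(0, 2): LHS = 0, RHS = 0 → satisfies claim
(7, 0): LHS = 0, RHS = 0 → satisfies claim
(1, 1): LHS = 1, RHS = 1 → satisfies claim

That makes 1 counterexample.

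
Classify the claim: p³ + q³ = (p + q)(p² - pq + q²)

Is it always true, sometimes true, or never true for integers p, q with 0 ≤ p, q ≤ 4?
Always true

The identity holds for every pair in the range. For instance at (p, q) = (3, 4): both sides equal 91.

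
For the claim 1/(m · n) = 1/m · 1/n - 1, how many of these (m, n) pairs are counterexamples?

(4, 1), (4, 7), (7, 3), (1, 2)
Testing each pair:
(4, 1): LHS = 1/4, RHS = -3/4 → counterexample
(4, 7): LHS = 1/28, RHS = -27/28 → counterexample
(7, 3): LHS = 1/21, RHS = -20/21 → counterexample
(1, 2): LHS = 1/2, RHS = -1/2 → counterexample

That makes 4 counterexamples.

Answer: 4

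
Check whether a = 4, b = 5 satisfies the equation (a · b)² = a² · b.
Substituting a = 4, b = 5:

LHS = (4 · 5)² = 400
RHS = 4² · 5 = 80

LHS ≠ RHS, so the equation does not hold at this point.

Answer: Fails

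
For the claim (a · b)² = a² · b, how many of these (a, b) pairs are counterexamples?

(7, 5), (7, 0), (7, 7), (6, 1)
2

Testing each pair:
(7, 5): LHS = 1225, RHS = 245 → counterexample
(7, 0): LHS = 0, RHS = 0 → satisfies claim
(7, 7): LHS = 2401, RHS = 343 → counterexample
(6, 1): LHS = 36, RHS = 36 → satisfies claim

That makes 2 counterexamples.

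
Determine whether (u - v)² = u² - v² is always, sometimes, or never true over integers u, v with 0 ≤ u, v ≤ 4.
Sometimes true

It holds at (u, v) = (1, 1) (both sides equal 0), but fails at (u, v) = (2, 1) (LHS = 1, RHS = 3).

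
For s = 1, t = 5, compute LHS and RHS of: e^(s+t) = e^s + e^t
LHS = e^(1+5) = e^6 ≈ 403.4
RHS = e^1 + e^5 = e + e^5 ≈ 151.1

LHS ≠ RHS (they differ by about 252.3), so the equation does not hold here.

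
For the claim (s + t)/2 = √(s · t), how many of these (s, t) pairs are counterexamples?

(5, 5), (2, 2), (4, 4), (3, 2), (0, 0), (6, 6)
Testing each pair:
(5, 5): LHS = 5, RHS = 5 → satisfies claim
(2, 2): LHS = 2, RHS = 2 → satisfies claim
(4, 4): LHS = 4, RHS = 4 → satisfies claim
(3, 2): LHS = 5/2, RHS = √(6) ≈ 2.449 → counterexample
(0, 0): LHS = 0, RHS = 0 → satisfies claim
(6, 6): LHS = 6, RHS = 6 → satisfies claim

That makes 1 counterexample.

Answer: 1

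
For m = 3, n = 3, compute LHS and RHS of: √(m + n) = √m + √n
LHS = √(3 + 3) = √(6) ≈ 2.449
RHS = √3 + √3 = 2·√(3) ≈ 3.464

LHS ≠ RHS (they differ by about 1.015), so the equation does not hold here.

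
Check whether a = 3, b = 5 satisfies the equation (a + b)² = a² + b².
Fails

Substituting a = 3, b = 5:

LHS = (3 + 5)² = 64
RHS = 3² + 5² = 34

LHS ≠ RHS, so the equation does not hold at this point.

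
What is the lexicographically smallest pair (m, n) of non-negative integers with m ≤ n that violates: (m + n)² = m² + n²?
At (0, 5): both sides equal 25, so it holds there.
At (0, 7): both sides equal 49, so it holds there.

Substituting (1, 1) into the claim:
LHS = (1 + 1)² = 4
RHS = 1² + 1² = 2

Since LHS ≠ RHS, this pair disproves the claim, and no lexicographically smaller pair (m ≤ n, non-negative integers) does.

For instance (4, 7) is also a counterexample (LHS = 121, RHS = 65), but it's lexicographically larger.

Answer: (m, n) = (1, 1)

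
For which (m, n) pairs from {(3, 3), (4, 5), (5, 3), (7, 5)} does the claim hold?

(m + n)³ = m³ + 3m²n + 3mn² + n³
All pairs

Testing each pair:
(3, 3): LHS = 216, RHS = 216 → holds
(4, 5): LHS = 729, RHS = 729 → holds
(5, 3): LHS = 512, RHS = 512 → holds
(7, 5): LHS = 1728, RHS = 1728 → holds

Every pair satisfies the claim.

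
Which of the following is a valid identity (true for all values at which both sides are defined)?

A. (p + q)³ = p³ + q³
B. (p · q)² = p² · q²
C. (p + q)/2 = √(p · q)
A: fails at (2, 4) — LHS = 216, RHS = 72.
B: holds — e.g. at (6, 7), both sides equal 1764.
C: fails at (3, 7) — LHS = 5, RHS = √(21) ≈ 4.583.

Answer: B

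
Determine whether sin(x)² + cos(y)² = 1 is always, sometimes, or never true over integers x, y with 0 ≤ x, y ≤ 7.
Sometimes true

It holds at (x, y) = (1, 1) (both sides equal 1), but fails at (x, y) = (7, 6) (LHS = sin(7)² + cos(6)² ≈ 1.354, RHS = 1).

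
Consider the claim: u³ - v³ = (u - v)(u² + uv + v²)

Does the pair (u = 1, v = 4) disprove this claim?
Substituting u = 1, v = 4:
LHS = 1³ - 4³ = -63
RHS = (1 - 4)(1² + 1·4 + 4²) = -63

The sides agree, so this pair does not disprove the claim.

Answer: No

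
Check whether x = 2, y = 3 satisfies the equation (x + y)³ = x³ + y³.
Substituting x = 2, y = 3:

LHS = (2 + 3)³ = 125
RHS = 2³ + 3³ = 35

LHS ≠ RHS, so the equation does not hold at this point.

Answer: Fails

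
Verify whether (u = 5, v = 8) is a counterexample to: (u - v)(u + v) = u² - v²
No

Substituting u = 5, v = 8:
LHS = (5 - 8)(5 + 8) = -39
RHS = 5² - 8² = -39

The sides agree, so this pair does not disprove the claim.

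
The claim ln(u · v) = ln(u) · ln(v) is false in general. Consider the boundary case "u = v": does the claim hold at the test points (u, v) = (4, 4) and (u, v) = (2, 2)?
At (4, 4): LHS = ln(16) ≈ 2.773 ≠ RHS = ln(4)² ≈ 1.922
At (2, 2): LHS = ln(4) ≈ 1.386 ≠ RHS = ln(2)² ≈ 0.4805

Answer: No, fails at both test points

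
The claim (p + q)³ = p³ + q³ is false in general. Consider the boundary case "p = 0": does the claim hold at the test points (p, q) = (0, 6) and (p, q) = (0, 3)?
Yes, holds at both test points

At (0, 6): LHS = 216, RHS = 216 → equal
At (0, 3): LHS = 27, RHS = 27 → equal

So the claim does hold at both of these boundary points, even though it is not an identity.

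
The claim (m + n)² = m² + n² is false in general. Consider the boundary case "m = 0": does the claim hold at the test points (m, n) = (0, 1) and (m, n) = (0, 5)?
At (0, 1): LHS = 1, RHS = 1 → equal
At (0, 5): LHS = 25, RHS = 25 → equal

So the claim does hold at both of these boundary points, even though it is not an identity.

Answer: Yes, holds at both test points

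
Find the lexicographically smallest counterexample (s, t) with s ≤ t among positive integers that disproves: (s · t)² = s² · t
(s, t) = (1, 2)

Substituting (1, 2) into the claim:
LHS = (1 · 2)² = 4
RHS = 1² · 2 = 2

Since LHS ≠ RHS, this pair disproves the claim, and no lexicographically smaller pair (s ≤ t, positive integers) does.

For instance (3, 6) is also a counterexample (LHS = 324, RHS = 54), but it's lexicographically larger.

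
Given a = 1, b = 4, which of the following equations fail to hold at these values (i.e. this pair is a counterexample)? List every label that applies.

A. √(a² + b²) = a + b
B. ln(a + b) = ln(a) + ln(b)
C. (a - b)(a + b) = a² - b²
A, B

Evaluating each claim at the given values:
A. LHS = √(17) ≈ 4.123, RHS = 5 → fails here (LHS ≠ RHS)
B. LHS = ln(5) ≈ 1.609, RHS = ln(4) ≈ 1.386 → fails here (LHS ≠ RHS)
C. LHS = -15, RHS = -15 → holds here (LHS = RHS)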